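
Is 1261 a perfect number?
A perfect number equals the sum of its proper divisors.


Proper divisors of 1261: 1, 13, 97
Sum = 1 + 13 + 97 = 111

No, 1261 is not perfect (111 ≠ 1261)


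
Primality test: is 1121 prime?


1121 / 19 = 59 (exact division)
1121 is NOT prime.

No, 1121 is not prime


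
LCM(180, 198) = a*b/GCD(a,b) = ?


GCD(180, 198) = 18
LCM = 180*198/18 = 35640/18 = 1980

LCM = 1980


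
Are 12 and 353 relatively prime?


Euclidean algorithm:
353 = 29 * 12 + 5
12 = 2 * 5 + 2
5 = 2 * 2 + 1
2 = 2 * 1 + 0
GCD(12, 353) = 1

Yes, coprime (GCD = 1)


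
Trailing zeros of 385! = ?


floor(385/5) = 77
floor(385/25) = 15
floor(385/125) = 3
Total = 95

95 trailing zeros


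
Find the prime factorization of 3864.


3864 / 2 = 1932
1932 / 2 = 966
966 / 2 = 483
483 / 3 = 161
161 / 7 = 23
23 / 23 = 1
3864 = 2^3 × 3 × 7 × 23


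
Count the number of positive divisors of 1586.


1586 = 2^1 × 13^1 × 61^1
d(1586) = (1+1) × (1+1) × (1+1) = 8

8 divisors


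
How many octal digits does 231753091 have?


231753091 in base 8 = 1564042603
Number of digits = 10

10 digits (base 8)


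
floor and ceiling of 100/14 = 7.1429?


100/14 = 7.1429
floor = 7
ceil = 8

floor = 7, ceil = 8


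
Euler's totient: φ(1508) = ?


1508 = 2^2 × 13 × 29
Prime factors: 2, 13, 29
φ(1508) = 1508 × (1-1/2) × (1-1/13) × (1-1/29)
= 1508 × 1/2 × 12/13 × 28/29 = 672

φ(1508) = 672


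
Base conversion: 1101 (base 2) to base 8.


1101 (base 2) = 13 (decimal)
13 (decimal) = 15 (base 8)


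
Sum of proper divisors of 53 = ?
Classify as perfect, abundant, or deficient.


Proper divisors: 1
Sum = 1 = 1
1 < 53 → deficient

s(53) = 1 (deficient)


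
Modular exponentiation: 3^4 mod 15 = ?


3^1 mod 15 = 3
3^2 mod 15 = 9
3^3 mod 15 = 12
3^4 mod 15 = 6


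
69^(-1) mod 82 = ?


Use the extended Euclidean algorithm on (82, 69); each row r = 82*s + 69*t:
r=82, s=1, t=0
r=69, s=0, t=1
q=1: r=13, s=1, t=-1   [82*(1) + 69*(-1) = 13]
q=5: r=4, s=-5, t=6   [82*(-5) + 69*(6) = 4]
q=3: r=1, s=16, t=-19   [82*(16) + 69*(-19) = 1]
q=4: r=0, s=-69, t=82   [82*(-69) + 69*(82) = 0]
GCD = 1 with t = -19, so 69*(-19) ≡ 1 (mod 82)
Inverse = -19 mod 82 = 63
Check: 69 * 63 = 4347 ≡ 1 (mod 82)

69^(-1) ≡ 63 (mod 82)


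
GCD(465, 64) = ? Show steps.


465 = 7 * 64 + 17
64 = 3 * 17 + 13
17 = 1 * 13 + 4
13 = 3 * 4 + 1
4 = 4 * 1 + 0
GCD = 1


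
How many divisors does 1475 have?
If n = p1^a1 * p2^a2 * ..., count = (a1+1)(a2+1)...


1475 = 5^2 × 59^1
d(1475) = (2+1) × (1+1) = 6

6 divisors


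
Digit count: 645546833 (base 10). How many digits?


645546833 has 9 digits in base 10
floor(log10(645546833)) + 1 = floor(8.8099) + 1 = 9

9 digits (base 10)


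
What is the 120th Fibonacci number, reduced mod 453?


F(k) mod 453 for k=1..120:
1, 1, 2, 3, 5, 8, 13, 21, 34, 55, 89, 144, 233, 377, 157, 81, 238, 319, 104, 423, 74, 44, 118, 162, 280, 442, 269, 258, 74, 332, 406, 285, 238, 70, 308, 378, 233, 158, 391, 96, 34, 130, 164, 294, 5, 299, 304, 150, 1, 151, 152, 303, 2, 305, 307, 159, 13, 172, 185, 357, 89, 446, 82, 75, 157, 232, 389, 168, 104, 272, 376, 195, 118, 313, 431, 291, 269, 107, 376, 30, 406, 436, 389, 372, 308, 227, 82, 309, 391, 247, 185, 432, 164, 143, 307, 450, 304, 301, 152, 0, 152, 152, 304, 3, 307, 310, 164, 21, 185, 206, 391, 144, 82, 226, 308, 81, 389, 17, 406, 423
F(120) mod 453 = 423


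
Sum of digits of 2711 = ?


2 + 7 + 1 + 1 = 11


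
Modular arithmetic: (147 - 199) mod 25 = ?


147 - 199 = -52
-52 mod 25 = 23


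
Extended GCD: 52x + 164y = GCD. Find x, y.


Tabular extended Euclidean (each row: r = 52*s + 164*t):
r=52, s=1, t=0
r=164, s=0, t=1
q=0: r=52, s=1, t=0   [52*(1) + 164*(0) = 52]
q=3: r=8, s=-3, t=1   [52*(-3) + 164*(1) = 8]
q=6: r=4, s=19, t=-6   [52*(19) + 164*(-6) = 4]
q=2: r=0, s=-41, t=13   [52*(-41) + 164*(13) = 0]
GCD = 4; from the row with r=4: x=19, y=-6
Check: 52*(19) + 164*(-6) = 988 - 984 = 4

GCD = 4, x = 19, y = -6


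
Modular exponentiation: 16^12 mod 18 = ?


16^1 mod 18 = 16
16^2 mod 18 = 4
16^3 mod 18 = 10
16^4 mod 18 = 16
16^5 mod 18 = 4
16^6 mod 18 = 10
16^7 mod 18 = 16
16^8 mod 18 = 4
16^9 mod 18 = 10
16^10 mod 18 = 16
16^11 mod 18 = 4
16^12 mod 18 = 10


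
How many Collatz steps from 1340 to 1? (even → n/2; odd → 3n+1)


1340 → 670 → 335 → 1006 → 503 → 1510 → 755 → 2266 → 1133 → 3400 → 1700 → 850 → 425 → 1276 → 638 → 319 → 958 → 479 → 1438 → 719 → 2158 → 1079 → 3238 → 1619 → 4858 → 2429 → 7288 → 3644 → 1822 → 911 → 2734 → 1367 → 4102 → 2051 → 6154 → 3077 → 9232 → 4616 → 2308 → 1154 → 577 → 1732 → 866 → 433 → 1300 → 650 → 325 → 976 → 488 → 244 → 122 → 61 → 184 → 92 → 46 → 23 → 70 → 35 → 106 → 53 → 160 → 80 → 40 → 20 → 10 → 5 → 16 → 8 → 4 → 2 → 1
Total steps = 70

70 steps


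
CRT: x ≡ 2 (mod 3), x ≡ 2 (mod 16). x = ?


M = 3*16 = 48
M1 = M/3 = 16, M2 = M/16 = 3
M1^(-1) mod 3 = 1, M2^(-1) mod 16 = 11
x = 2*16*1 + 2*3*11 = 98
98 mod 48 = 2
Check: 2 mod 3 = 2 ✓, 2 mod 16 = 2 ✓

x ≡ 2 (mod 48)


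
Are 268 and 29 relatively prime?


Euclidean algorithm:
268 = 9 * 29 + 7
29 = 4 * 7 + 1
7 = 7 * 1 + 0
GCD(268, 29) = 1

Yes, coprime (GCD = 1)


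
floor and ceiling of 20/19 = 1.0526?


20/19 = 1.0526
floor = 1
ceil = 2

floor = 1, ceil = 2


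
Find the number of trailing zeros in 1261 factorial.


floor(1261/5) = 252
floor(1261/25) = 50
floor(1261/125) = 10
floor(1261/625) = 2
Total = 314

314 trailing zeros


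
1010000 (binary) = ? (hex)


1010000 (base 2) = 80 (decimal)
80 (decimal) = 50 (base 16)


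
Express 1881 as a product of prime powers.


1881 / 3 = 627
627 / 3 = 209
209 / 11 = 19
19 / 19 = 1
1881 = 3^2 × 11 × 19


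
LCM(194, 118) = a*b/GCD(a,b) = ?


GCD(194, 118) = 2
LCM = 194*118/2 = 22892/2 = 11446

LCM = 11446


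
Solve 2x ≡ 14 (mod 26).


GCD(2, 26) = 2 divides 14
Divide: 1x ≡ 7 (mod 13)
x ≡ 7 (mod 13)


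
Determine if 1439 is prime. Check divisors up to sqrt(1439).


Check divisors up to sqrt(1439) = 37.9342
No divisors found.
1439 is prime.

Yes, 1439 is prime


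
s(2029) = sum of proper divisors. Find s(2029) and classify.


Proper divisors: 1
Sum = 1 = 1
1 < 2029 → deficient

s(2029) = 1 (deficient)


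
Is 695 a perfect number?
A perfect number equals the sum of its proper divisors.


Proper divisors of 695: 1, 5, 139
Sum = 1 + 5 + 139 = 145

No, 695 is not perfect (145 ≠ 695)


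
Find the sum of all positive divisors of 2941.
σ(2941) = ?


Divisors of 2941: 1, 17, 173, 2941
Sum = 1 + 17 + 173 + 2941 = 3132

σ(2941) = 3132


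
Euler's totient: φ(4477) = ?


4477 = 11^2 × 37
Prime factors: 11, 37
φ(4477) = 4477 × (1-1/11) × (1-1/37)
= 4477 × 10/11 × 36/37 = 3960

φ(4477) = 3960


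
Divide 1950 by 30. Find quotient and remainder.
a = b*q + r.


1950 = 30 * 65 + 0
Check: 1950 + 0 = 1950

q = 65, r = 0


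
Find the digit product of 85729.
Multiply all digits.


8 × 5 × 7 × 2 × 9 = 5040


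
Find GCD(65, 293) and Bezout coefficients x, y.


Tabular extended Euclidean (each row: r = 65*s + 293*t):
r=65, s=1, t=0
r=293, s=0, t=1
q=0: r=65, s=1, t=0   [65*(1) + 293*(0) = 65]
q=4: r=33, s=-4, t=1   [65*(-4) + 293*(1) = 33]
q=1: r=32, s=5, t=-1   [65*(5) + 293*(-1) = 32]
q=1: r=1, s=-9, t=2   [65*(-9) + 293*(2) = 1]
q=32: r=0, s=293, t=-65   [65*(293) + 293*(-65) = 0]
GCD = 1; from the row with r=1: x=-9, y=2
Check: 65*(-9) + 293*(2) = -585 + 586 = 1

GCD = 1, x = -9, y = 2


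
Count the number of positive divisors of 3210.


3210 = 2^1 × 3^1 × 5^1 × 107^1
d(3210) = (1+1) × (1+1) × (1+1) × (1+1) = 16

16 divisors


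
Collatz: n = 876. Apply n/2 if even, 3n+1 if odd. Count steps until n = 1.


876 → 438 → 219 → 658 → 329 → 988 → 494 → 247 → 742 → 371 → 1114 → 557 → 1672 → 836 → 418 → 209 → 628 → 314 → 157 → 472 → 236 → 118 → 59 → 178 → 89 → 268 → 134 → 67 → 202 → 101 → 304 → 152 → 76 → 38 → 19 → 58 → 29 → 88 → 44 → 22 → 11 → 34 → 17 → 52 → 26 → 13 → 40 → 20 → 10 → 5 → 16 → 8 → 4 → 2 → 1
Total steps = 54

54 steps


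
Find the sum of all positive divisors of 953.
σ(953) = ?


Divisors of 953: 1, 953
Sum = 1 + 953 = 954

σ(953) = 954


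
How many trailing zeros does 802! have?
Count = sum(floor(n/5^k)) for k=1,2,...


floor(802/5) = 160
floor(802/25) = 32
floor(802/125) = 6
floor(802/625) = 1
Total = 199

199 trailing zeros


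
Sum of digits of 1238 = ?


1 + 2 + 3 + 8 = 14


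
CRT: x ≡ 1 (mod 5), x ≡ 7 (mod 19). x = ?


M = 5*19 = 95
M1 = M/5 = 19, M2 = M/19 = 5
M1^(-1) mod 5 = 4, M2^(-1) mod 19 = 4
x = 1*19*4 + 7*5*4 = 216
216 mod 95 = 26
Check: 26 mod 5 = 1 ✓, 26 mod 19 = 7 ✓

x ≡ 26 (mod 95)


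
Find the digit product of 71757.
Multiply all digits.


7 × 1 × 7 × 5 × 7 = 1715


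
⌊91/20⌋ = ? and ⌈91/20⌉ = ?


91/20 = 4.5500
floor = 4
ceil = 5

floor = 4, ceil = 5


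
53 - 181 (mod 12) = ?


53 - 181 = -128
-128 mod 12 = 4


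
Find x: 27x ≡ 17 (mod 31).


GCD(27, 31) = 1, unique solution
a^(-1) mod 31 = 23
x = 23 * 17 mod 31 = 19

x ≡ 19 (mod 31)


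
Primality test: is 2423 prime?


Check divisors up to sqrt(2423) = 49.2240
No divisors found.
2423 is prime.

Yes, 2423 is prime


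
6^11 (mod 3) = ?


6^1 mod 3 = 0
6^2 mod 3 = 0
6^3 mod 3 = 0
6^4 mod 3 = 0
6^5 mod 3 = 0
6^6 mod 3 = 0
6^7 mod 3 = 0
6^8 mod 3 = 0
6^9 mod 3 = 0
6^10 mod 3 = 0
6^11 mod 3 = 0


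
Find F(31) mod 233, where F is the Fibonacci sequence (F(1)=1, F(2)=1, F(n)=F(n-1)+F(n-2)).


F(k) mod 233 for k=1..31:
1, 1, 2, 3, 5, 8, 13, 21, 34, 55, 89, 144, 0, 144, 144, 55, 199, 21, 220, 8, 228, 3, 231, 1, 232, 0, 232, 232, 231, 230, 228
F(31) mod 233 = 228


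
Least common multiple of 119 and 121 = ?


GCD(119, 121) = 1
LCM = 119*121/1 = 14399/1 = 14399

LCM = 14399


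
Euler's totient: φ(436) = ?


436 = 2^2 × 109
Prime factors: 2, 109
φ(436) = 436 × (1-1/2) × (1-1/109)
= 436 × 1/2 × 108/109 = 216

φ(436) = 216


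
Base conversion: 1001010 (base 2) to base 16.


1001010 (base 2) = 74 (decimal)
74 (decimal) = 4A (base 16)


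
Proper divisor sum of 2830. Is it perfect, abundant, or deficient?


Proper divisors: 1, 2, 5, 10, 283, 566, 1415
Sum = 1 + 2 + 5 + 10 + 283 + 566 + 1415 = 2282
2282 < 2830 → deficient

s(2830) = 2282 (deficient)


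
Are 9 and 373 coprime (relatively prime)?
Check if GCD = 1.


Euclidean algorithm:
373 = 41 * 9 + 4
9 = 2 * 4 + 1
4 = 4 * 1 + 0
GCD(9, 373) = 1

Yes, coprime (GCD = 1)


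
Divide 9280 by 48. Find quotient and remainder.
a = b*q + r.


9280 = 48 * 193 + 16
Check: 9264 + 16 = 9280

q = 193, r = 16


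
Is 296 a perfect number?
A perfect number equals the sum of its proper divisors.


Proper divisors of 296: 1, 2, 4, 8, 37, 74, 148
Sum = 1 + 2 + 4 + 8 + 37 + 74 + 148 = 274

No, 296 is not perfect (274 ≠ 296)


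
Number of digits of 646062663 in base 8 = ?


646062663 in base 8 = 4640421107
Number of digits = 10

10 digits (base 8)


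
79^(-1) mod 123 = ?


Use the extended Euclidean algorithm on (123, 79); each row r = 123*s + 79*t:
r=123, s=1, t=0
r=79, s=0, t=1
q=1: r=44, s=1, t=-1   [123*(1) + 79*(-1) = 44]
q=1: r=35, s=-1, t=2   [123*(-1) + 79*(2) = 35]
q=1: r=9, s=2, t=-3   [123*(2) + 79*(-3) = 9]
q=3: r=8, s=-7, t=11   [123*(-7) + 79*(11) = 8]
q=1: r=1, s=9, t=-14   [123*(9) + 79*(-14) = 1]
q=8: r=0, s=-79, t=123   [123*(-79) + 79*(123) = 0]
GCD = 1 with t = -14, so 79*(-14) ≡ 1 (mod 123)
Inverse = -14 mod 123 = 109
Check: 79 * 109 = 8611 ≡ 1 (mod 123)

79^(-1) ≡ 109 (mod 123)


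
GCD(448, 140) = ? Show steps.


448 = 3 * 140 + 28
140 = 5 * 28 + 0
GCD = 28


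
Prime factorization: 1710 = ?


1710 / 2 = 855
855 / 3 = 285
285 / 3 = 95
95 / 5 = 19
19 / 19 = 1
1710 = 2 × 3^2 × 5 × 19


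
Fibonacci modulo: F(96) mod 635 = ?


F(k) mod 635 for k=1..96:
1, 1, 2, 3, 5, 8, 13, 21, 34, 55, 89, 144, 233, 377, 610, 352, 327, 44, 371, 415, 151, 566, 82, 13, 95, 108, 203, 311, 514, 190, 69, 259, 328, 587, 280, 232, 512, 109, 621, 95, 81, 176, 257, 433, 55, 488, 543, 396, 304, 65, 369, 434, 168, 602, 135, 102, 237, 339, 576, 280, 221, 501, 87, 588, 40, 628, 33, 26, 59, 85, 144, 229, 373, 602, 340, 307, 12, 319, 331, 15, 346, 361, 72, 433, 505, 303, 173, 476, 14, 490, 504, 359, 228, 587, 180, 132
F(96) mod 635 = 132


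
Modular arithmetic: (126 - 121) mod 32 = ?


126 - 121 = 5
5 mod 32 = 5


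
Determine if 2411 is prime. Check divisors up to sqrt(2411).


Check divisors up to sqrt(2411) = 49.1019
No divisors found.
2411 is prime.

Yes, 2411 is prime


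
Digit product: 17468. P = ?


1 × 7 × 4 × 6 × 8 = 1344


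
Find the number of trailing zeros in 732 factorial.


floor(732/5) = 146
floor(732/25) = 29
floor(732/125) = 5
floor(732/625) = 1
Total = 181

181 trailing zeros


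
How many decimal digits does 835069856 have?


835069856 has 9 digits in base 10
floor(log10(835069856)) + 1 = floor(8.9217) + 1 = 9

9 digits (base 10)


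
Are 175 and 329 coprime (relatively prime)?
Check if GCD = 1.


Euclidean algorithm:
329 = 1 * 175 + 154
175 = 1 * 154 + 21
154 = 7 * 21 + 7
21 = 3 * 7 + 0
GCD(175, 329) = 7

No, not coprime (GCD = 7)


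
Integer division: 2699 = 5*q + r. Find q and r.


2699 = 5 * 539 + 4
Check: 2695 + 4 = 2699

q = 539, r = 4


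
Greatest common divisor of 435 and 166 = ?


435 = 2 * 166 + 103
166 = 1 * 103 + 63
103 = 1 * 63 + 40
63 = 1 * 40 + 23
40 = 1 * 23 + 17
23 = 1 * 17 + 6
17 = 2 * 6 + 5
6 = 1 * 5 + 1
5 = 5 * 1 + 0
GCD = 1


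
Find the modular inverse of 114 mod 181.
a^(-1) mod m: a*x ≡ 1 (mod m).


Use the extended Euclidean algorithm on (181, 114); each row r = 181*s + 114*t:
r=181, s=1, t=0
r=114, s=0, t=1
q=1: r=67, s=1, t=-1   [181*(1) + 114*(-1) = 67]
q=1: r=47, s=-1, t=2   [181*(-1) + 114*(2) = 47]
q=1: r=20, s=2, t=-3   [181*(2) + 114*(-3) = 20]
q=2: r=7, s=-5, t=8   [181*(-5) + 114*(8) = 7]
q=2: r=6, s=12, t=-19   [181*(12) + 114*(-19) = 6]
q=1: r=1, s=-17, t=27   [181*(-17) + 114*(27) = 1]
q=6: r=0, s=114, t=-181   [181*(114) + 114*(-181) = 0]
GCD = 1 with t = 27, so 114*(27) ≡ 1 (mod 181)
Inverse = 27 mod 181 = 27
Check: 114 * 27 = 3078 ≡ 1 (mod 181)

114^(-1) ≡ 27 (mod 181)


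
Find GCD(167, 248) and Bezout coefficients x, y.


Tabular extended Euclidean (each row: r = 167*s + 248*t):
r=167, s=1, t=0
r=248, s=0, t=1
q=0: r=167, s=1, t=0   [167*(1) + 248*(0) = 167]
q=1: r=81, s=-1, t=1   [167*(-1) + 248*(1) = 81]
q=2: r=5, s=3, t=-2   [167*(3) + 248*(-2) = 5]
q=16: r=1, s=-49, t=33   [167*(-49) + 248*(33) = 1]
q=5: r=0, s=248, t=-167   [167*(248) + 248*(-167) = 0]
GCD = 1; from the row with r=1: x=-49, y=33
Check: 167*(-49) + 248*(33) = -8183 + 8184 = 1

GCD = 1, x = -49, y = 33


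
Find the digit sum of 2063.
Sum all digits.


2 + 0 + 6 + 3 = 11


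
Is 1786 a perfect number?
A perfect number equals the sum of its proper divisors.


Proper divisors of 1786: 1, 2, 19, 38, 47, 94, 893
Sum = 1 + 2 + 19 + 38 + 47 + 94 + 893 = 1094

No, 1786 is not perfect (1094 ≠ 1786)


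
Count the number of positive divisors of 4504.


4504 = 2^3 × 563^1
d(4504) = (3+1) × (1+1) = 8

8 divisors


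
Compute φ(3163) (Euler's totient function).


3163 = 3163
Prime factors: 3163
φ(3163) = 3163 × (1-1/3163)
= 3163 × 3162/3163 = 3162

φ(3163) = 3162


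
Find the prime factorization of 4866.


4866 / 2 = 2433
2433 / 3 = 811
811 / 811 = 1
4866 = 2 × 3 × 811


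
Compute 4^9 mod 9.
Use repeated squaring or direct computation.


4^1 mod 9 = 4
4^2 mod 9 = 7
4^3 mod 9 = 1
4^4 mod 9 = 4
4^5 mod 9 = 7
4^6 mod 9 = 1
4^7 mod 9 = 4
4^8 mod 9 = 7
4^9 mod 9 = 1


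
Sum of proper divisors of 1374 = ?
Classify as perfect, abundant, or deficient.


Proper divisors: 1, 2, 3, 6, 229, 458, 687
Sum = 1 + 2 + 3 + 6 + 229 + 458 + 687 = 1386
1386 > 1374 → abundant

s(1374) = 1386 (abundant)


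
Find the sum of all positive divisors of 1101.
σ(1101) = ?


Divisors of 1101: 1, 3, 367, 1101
Sum = 1 + 3 + 367 + 1101 = 1472

σ(1101) = 1472


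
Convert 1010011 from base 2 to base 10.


1010011 (base 2) = 83 (decimal)
83 (decimal) = 83 (base 10)


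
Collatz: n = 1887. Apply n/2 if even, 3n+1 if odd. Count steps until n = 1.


1887 → 5662 → 2831 → 8494 → 4247 → 12742 → 6371 → 19114 → 9557 → 28672 → 14336 → 7168 → 3584 → 1792 → 896 → 448 → 224 → 112 → 56 → 28 → 14 → 7 → 22 → 11 → 34 → 17 → 52 → 26 → 13 → 40 → 20 → 10 → 5 → 16 → 8 → 4 → 2 → 1
Total steps = 37

37 steps


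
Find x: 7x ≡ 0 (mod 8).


GCD(7, 8) = 1, unique solution
a^(-1) mod 8 = 7
x = 7 * 0 mod 8 = 0

x ≡ 0 (mod 8)


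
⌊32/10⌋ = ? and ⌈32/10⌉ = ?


32/10 = 3.2000
floor = 3
ceil = 4

floor = 3, ceil = 4


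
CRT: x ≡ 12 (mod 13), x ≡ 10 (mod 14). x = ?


M = 13*14 = 182
M1 = M/13 = 14, M2 = M/14 = 13
M1^(-1) mod 13 = 1, M2^(-1) mod 14 = 13
x = 12*14*1 + 10*13*13 = 1858
1858 mod 182 = 38
Check: 38 mod 13 = 12 ✓, 38 mod 14 = 10 ✓

x ≡ 38 (mod 182)


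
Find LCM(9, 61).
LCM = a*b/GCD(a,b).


GCD(9, 61) = 1
LCM = 9*61/1 = 549/1 = 549

LCM = 549


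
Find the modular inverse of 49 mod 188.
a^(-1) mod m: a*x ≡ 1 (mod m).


Use the extended Euclidean algorithm on (188, 49); each row r = 188*s + 49*t:
r=188, s=1, t=0
r=49, s=0, t=1
q=3: r=41, s=1, t=-3   [188*(1) + 49*(-3) = 41]
q=1: r=8, s=-1, t=4   [188*(-1) + 49*(4) = 8]
q=5: r=1, s=6, t=-23   [188*(6) + 49*(-23) = 1]
q=8: r=0, s=-49, t=188   [188*(-49) + 49*(188) = 0]
GCD = 1 with t = -23, so 49*(-23) ≡ 1 (mod 188)
Inverse = -23 mod 188 = 165
Check: 49 * 165 = 8085 ≡ 1 (mod 188)

49^(-1) ≡ 165 (mod 188)


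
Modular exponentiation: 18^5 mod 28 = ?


18^1 mod 28 = 18
18^2 mod 28 = 16
18^3 mod 28 = 8
18^4 mod 28 = 4
18^5 mod 28 = 16


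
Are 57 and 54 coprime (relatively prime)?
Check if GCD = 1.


Euclidean algorithm:
57 = 1 * 54 + 3
54 = 18 * 3 + 0
GCD(57, 54) = 3

No, not coprime (GCD = 3)


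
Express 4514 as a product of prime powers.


4514 / 2 = 2257
2257 / 37 = 61
61 / 61 = 1
4514 = 2 × 37 × 61


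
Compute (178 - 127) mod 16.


178 - 127 = 51
51 mod 16 = 3


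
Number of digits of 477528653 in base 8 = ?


477528653 in base 8 = 3435501115
Number of digits = 10

10 digits (base 8)


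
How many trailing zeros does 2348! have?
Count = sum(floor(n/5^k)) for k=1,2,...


floor(2348/5) = 469
floor(2348/25) = 93
floor(2348/125) = 18
floor(2348/625) = 3
Total = 583

583 trailing zeros


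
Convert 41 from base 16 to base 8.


41 (base 16) = 65 (decimal)
65 (decimal) = 101 (base 8)


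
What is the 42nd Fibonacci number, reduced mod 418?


F(k) mod 418 for k=1..42:
1, 1, 2, 3, 5, 8, 13, 21, 34, 55, 89, 144, 233, 377, 192, 151, 343, 76, 1, 77, 78, 155, 233, 388, 203, 173, 376, 131, 89, 220, 309, 111, 2, 113, 115, 228, 343, 153, 78, 231, 309, 122
F(42) mod 418 = 122


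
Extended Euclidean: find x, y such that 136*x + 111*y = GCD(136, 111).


Tabular extended Euclidean (each row: r = 136*s + 111*t):
r=136, s=1, t=0
r=111, s=0, t=1
q=1: r=25, s=1, t=-1   [136*(1) + 111*(-1) = 25]
q=4: r=11, s=-4, t=5   [136*(-4) + 111*(5) = 11]
q=2: r=3, s=9, t=-11   [136*(9) + 111*(-11) = 3]
q=3: r=2, s=-31, t=38   [136*(-31) + 111*(38) = 2]
q=1: r=1, s=40, t=-49   [136*(40) + 111*(-49) = 1]
q=2: r=0, s=-111, t=136   [136*(-111) + 111*(136) = 0]
GCD = 1; from the row with r=1: x=40, y=-49
Check: 136*(40) + 111*(-49) = 5440 - 5439 = 1

GCD = 1, x = 40, y = -49


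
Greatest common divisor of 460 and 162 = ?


460 = 2 * 162 + 136
162 = 1 * 136 + 26
136 = 5 * 26 + 6
26 = 4 * 6 + 2
6 = 3 * 2 + 0
GCD = 2


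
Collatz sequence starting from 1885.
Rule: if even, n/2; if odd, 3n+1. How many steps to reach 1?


1885 → 5656 → 2828 → 1414 → 707 → 2122 → 1061 → 3184 → 1592 → 796 → 398 → 199 → 598 → 299 → 898 → 449 → 1348 → 674 → 337 → 1012 → 506 → 253 → 760 → 380 → 190 → 95 → 286 → 143 → 430 → 215 → 646 → 323 → 970 → 485 → 1456 → 728 → 364 → 182 → 91 → 274 → 137 → 412 → 206 → 103 → 310 → 155 → 466 → 233 → 700 → 350 → 175 → 526 → 263 → 790 → 395 → 1186 → 593 → 1780 → 890 → 445 → 1336 → 668 → 334 → 167 → 502 → 251 → 754 → 377 → 1132 → 566 → 283 → 850 → 425 → 1276 → 638 → 319 → 958 → 479 → 1438 → 719 → 2158 → 1079 → 3238 → 1619 → 4858 → 2429 → 7288 → 3644 → 1822 → 911 → 2734 → 1367 → 4102 → 2051 → 6154 → 3077 → 9232 → 4616 → 2308 → 1154 → 577 → 1732 → 866 → 433 → 1300 → 650 → 325 → 976 → 488 → 244 → 122 → 61 → 184 → 92 → 46 → 23 → 70 → 35 → 106 → 53 → 160 → 80 → 40 → 20 → 10 → 5 → 16 → 8 → 4 → 2 → 1
Total steps = 130

130 steps


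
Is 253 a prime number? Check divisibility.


253 / 11 = 23 (exact division)
253 is NOT prime.

No, 253 is not prime


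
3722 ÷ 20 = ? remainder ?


3722 = 20 * 186 + 2
Check: 3720 + 2 = 3722

q = 186, r = 2


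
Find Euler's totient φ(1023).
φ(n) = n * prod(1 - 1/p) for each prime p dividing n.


1023 = 3 × 11 × 31
Prime factors: 3, 11, 31
φ(1023) = 1023 × (1-1/3) × (1-1/11) × (1-1/31)
= 1023 × 2/3 × 10/11 × 30/31 = 600

φ(1023) = 600


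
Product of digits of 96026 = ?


9 × 6 × 0 × 2 × 6 = 0


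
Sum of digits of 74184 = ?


7 + 4 + 1 + 8 + 4 = 24


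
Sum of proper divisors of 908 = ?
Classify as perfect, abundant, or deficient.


Proper divisors: 1, 2, 4, 227, 454
Sum = 1 + 2 + 4 + 227 + 454 = 688
688 < 908 → deficient

s(908) = 688 (deficient)


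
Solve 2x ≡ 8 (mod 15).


GCD(2, 15) = 1, unique solution
a^(-1) mod 15 = 8
x = 8 * 8 mod 15 = 4

x ≡ 4 (mod 15)


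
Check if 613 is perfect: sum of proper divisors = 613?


Proper divisors of 613: 1
Sum = 1 = 1

No, 613 is not perfect (1 ≠ 613)


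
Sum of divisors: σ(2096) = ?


Divisors of 2096: 1, 2, 4, 8, 16, 131, 262, 524, 1048, 2096
Sum = 1 + 2 + 4 + 8 + 16 + 131 + 262 + 524 + 1048 + 2096 = 4092

σ(2096) = 4092


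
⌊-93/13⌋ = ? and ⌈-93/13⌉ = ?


-93/13 = -7.1538
floor = -8
ceil = -7

floor = -8, ceil = -7


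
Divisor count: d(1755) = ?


1755 = 3^3 × 5^1 × 13^1
d(1755) = (3+1) × (1+1) × (1+1) = 16

16 divisors


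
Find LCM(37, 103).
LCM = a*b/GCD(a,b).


GCD(37, 103) = 1
LCM = 37*103/1 = 3811/1 = 3811

LCM = 3811


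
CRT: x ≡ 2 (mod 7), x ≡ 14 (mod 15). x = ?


M = 7*15 = 105
M1 = M/7 = 15, M2 = M/15 = 7
M1^(-1) mod 7 = 1, M2^(-1) mod 15 = 13
x = 2*15*1 + 14*7*13 = 1304
1304 mod 105 = 44
Check: 44 mod 7 = 2 ✓, 44 mod 15 = 14 ✓

x ≡ 44 (mod 105)


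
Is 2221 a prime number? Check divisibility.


Check divisors up to sqrt(2221) = 47.1275
No divisors found.
2221 is prime.

Yes, 2221 is prime


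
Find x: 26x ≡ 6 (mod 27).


GCD(26, 27) = 1, unique solution
a^(-1) mod 27 = 26
x = 26 * 6 mod 27 = 21

x ≡ 21 (mod 27)


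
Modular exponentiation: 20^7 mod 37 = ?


20^1 mod 37 = 20
20^2 mod 37 = 30
20^3 mod 37 = 8
20^4 mod 37 = 12
20^5 mod 37 = 18
20^6 mod 37 = 27
20^7 mod 37 = 22


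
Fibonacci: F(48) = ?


Sequence: 1, 1, 2, 3, 5, 8, 13, 21, 34, 55, 89, 144, 233, 377, 610, 987, 1597, 2584, 4181, 6765, 10946, 17711, 28657, 46368, 75025, 121393, 196418, 317811, 514229, 832040, 1346269, 2178309, 3524578, 5702887, 9227465, 14930352, 24157817, 39088169, 63245986, 102334155, 165580141, 267914296, 433494437, 701408733, 1134903170, 1836311903, 2971215073, 4807526976
F(48) = 4807526976


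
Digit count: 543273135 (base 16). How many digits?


543273135 in base 16 = 2061B0AF
Number of digits = 8

8 digits (base 16)


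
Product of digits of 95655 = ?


9 × 5 × 6 × 5 × 5 = 6750


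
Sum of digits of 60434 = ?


6 + 0 + 4 + 3 + 4 = 17


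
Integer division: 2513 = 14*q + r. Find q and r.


2513 = 14 * 179 + 7
Check: 2506 + 7 = 2513

q = 179, r = 7


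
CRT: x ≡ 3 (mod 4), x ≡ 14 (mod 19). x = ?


M = 4*19 = 76
M1 = M/4 = 19, M2 = M/19 = 4
M1^(-1) mod 4 = 3, M2^(-1) mod 19 = 5
x = 3*19*3 + 14*4*5 = 451
451 mod 76 = 71
Check: 71 mod 4 = 3 ✓, 71 mod 19 = 14 ✓

x ≡ 71 (mod 76)


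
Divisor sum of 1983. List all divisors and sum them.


Divisors of 1983: 1, 3, 661, 1983
Sum = 1 + 3 + 661 + 1983 = 2648

σ(1983) = 2648


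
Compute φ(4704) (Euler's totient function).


4704 = 2^5 × 3 × 7^2
Prime factors: 2, 3, 7
φ(4704) = 4704 × (1-1/2) × (1-1/3) × (1-1/7)
= 4704 × 1/2 × 2/3 × 6/7 = 1344

φ(4704) = 1344


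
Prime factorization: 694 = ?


694 / 2 = 347
347 / 347 = 1
694 = 2 × 347


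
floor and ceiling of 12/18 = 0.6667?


12/18 = 0.6667
floor = 0
ceil = 1

floor = 0, ceil = 1


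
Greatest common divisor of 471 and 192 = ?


471 = 2 * 192 + 87
192 = 2 * 87 + 18
87 = 4 * 18 + 15
18 = 1 * 15 + 3
15 = 5 * 3 + 0
GCD = 3


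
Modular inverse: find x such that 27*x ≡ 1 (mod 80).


Use the extended Euclidean algorithm on (80, 27); each row r = 80*s + 27*t:
r=80, s=1, t=0
r=27, s=0, t=1
q=2: r=26, s=1, t=-2   [80*(1) + 27*(-2) = 26]
q=1: r=1, s=-1, t=3   [80*(-1) + 27*(3) = 1]
q=26: r=0, s=27, t=-80   [80*(27) + 27*(-80) = 0]
GCD = 1 with t = 3, so 27*(3) ≡ 1 (mod 80)
Inverse = 3 mod 80 = 3
Check: 27 * 3 = 81 ≡ 1 (mod 80)

27^(-1) ≡ 3 (mod 80)


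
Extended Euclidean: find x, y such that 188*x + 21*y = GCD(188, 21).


Tabular extended Euclidean (each row: r = 188*s + 21*t):
r=188, s=1, t=0
r=21, s=0, t=1
q=8: r=20, s=1, t=-8   [188*(1) + 21*(-8) = 20]
q=1: r=1, s=-1, t=9   [188*(-1) + 21*(9) = 1]
q=20: r=0, s=21, t=-188   [188*(21) + 21*(-188) = 0]
GCD = 1; from the row with r=1: x=-1, y=9
Check: 188*(-1) + 21*(9) = -188 + 189 = 1

GCD = 1, x = -1, y = 9


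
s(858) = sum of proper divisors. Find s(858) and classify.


Proper divisors: 1, 2, 3, 6, 11, 13, 22, 26, 33, 39, 66, 78, 143, 286, 429
Sum = 1 + 2 + 3 + 6 + 11 + 13 + 22 + 26 + 33 + 39 + 66 + 78 + 143 + 286 + 429 = 1158
1158 > 858 → abundant

s(858) = 1158 (abundant)


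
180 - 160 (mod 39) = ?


180 - 160 = 20
20 mod 39 = 20


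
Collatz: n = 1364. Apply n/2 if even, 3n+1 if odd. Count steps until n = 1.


1364 → 682 → 341 → 1024 → 512 → 256 → 128 → 64 → 32 → 16 → 8 → 4 → 2 → 1
Total steps = 13

13 steps


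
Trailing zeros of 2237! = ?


floor(2237/5) = 447
floor(2237/25) = 89
floor(2237/125) = 17
floor(2237/625) = 3
Total = 556

556 trailing zeros


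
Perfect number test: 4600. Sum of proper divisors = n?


Proper divisors of 4600: 1, 2, 4, 5, 8, 10, 20, 23, 25, 40, 46, 50, 92, 100, 115, 184, 200, 230, 460, 575, 920, 1150, 2300
Sum = 1 + 2 + 4 + 5 + 8 + 10 + 20 + 23 + 25 + 40 + 46 + 50 + 92 + 100 + 115 + 184 + 200 + 230 + 460 + 575 + 920 + 1150 + 2300 = 6560

No, 4600 is not perfect (6560 ≠ 4600)


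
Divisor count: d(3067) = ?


3067 = 3067^1
d(3067) = (1+1) = 2

2 divisors


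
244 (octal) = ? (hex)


244 (base 8) = 164 (decimal)
164 (decimal) = A4 (base 16)


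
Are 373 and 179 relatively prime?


Euclidean algorithm:
373 = 2 * 179 + 15
179 = 11 * 15 + 14
15 = 1 * 14 + 1
14 = 14 * 1 + 0
GCD(373, 179) = 1

Yes, coprime (GCD = 1)


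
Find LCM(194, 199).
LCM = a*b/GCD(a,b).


GCD(194, 199) = 1
LCM = 194*199/1 = 38606/1 = 38606

LCM = 38606


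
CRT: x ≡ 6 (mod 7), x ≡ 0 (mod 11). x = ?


M = 7*11 = 77
M1 = M/7 = 11, M2 = M/11 = 7
M1^(-1) mod 7 = 2, M2^(-1) mod 11 = 8
x = 6*11*2 + 0*7*8 = 132
132 mod 77 = 55
Check: 55 mod 7 = 6 ✓, 55 mod 11 = 0 ✓

x ≡ 55 (mod 77)


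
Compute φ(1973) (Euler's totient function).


1973 = 1973
Prime factors: 1973
φ(1973) = 1973 × (1-1/1973)
= 1973 × 1972/1973 = 1972

φ(1973) = 1972


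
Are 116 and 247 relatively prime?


Euclidean algorithm:
247 = 2 * 116 + 15
116 = 7 * 15 + 11
15 = 1 * 11 + 4
11 = 2 * 4 + 3
4 = 1 * 3 + 1
3 = 3 * 1 + 0
GCD(116, 247) = 1

Yes, coprime (GCD = 1)


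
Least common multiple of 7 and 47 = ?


GCD(7, 47) = 1
LCM = 7*47/1 = 329/1 = 329

LCM = 329


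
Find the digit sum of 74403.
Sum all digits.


7 + 4 + 4 + 0 + 3 = 18


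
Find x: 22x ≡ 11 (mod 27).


GCD(22, 27) = 1, unique solution
a^(-1) mod 27 = 16
x = 16 * 11 mod 27 = 14

x ≡ 14 (mod 27)


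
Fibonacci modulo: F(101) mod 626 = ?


F(k) mod 626 for k=1..101:
1, 1, 2, 3, 5, 8, 13, 21, 34, 55, 89, 144, 233, 377, 610, 361, 345, 80, 425, 505, 304, 183, 487, 44, 531, 575, 480, 429, 283, 86, 369, 455, 198, 27, 225, 252, 477, 103, 580, 57, 11, 68, 79, 147, 226, 373, 599, 346, 319, 39, 358, 397, 129, 526, 29, 555, 584, 513, 471, 358, 203, 561, 138, 73, 211, 284, 495, 153, 22, 175, 197, 372, 569, 315, 258, 573, 205, 152, 357, 509, 240, 123, 363, 486, 223, 83, 306, 389, 69, 458, 527, 359, 260, 619, 253, 246, 499, 119, 618, 111, 103
F(101) mod 626 = 103


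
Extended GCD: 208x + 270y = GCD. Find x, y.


Tabular extended Euclidean (each row: r = 208*s + 270*t):
r=208, s=1, t=0
r=270, s=0, t=1
q=0: r=208, s=1, t=0   [208*(1) + 270*(0) = 208]
q=1: r=62, s=-1, t=1   [208*(-1) + 270*(1) = 62]
q=3: r=22, s=4, t=-3   [208*(4) + 270*(-3) = 22]
q=2: r=18, s=-9, t=7   [208*(-9) + 270*(7) = 18]
q=1: r=4, s=13, t=-10   [208*(13) + 270*(-10) = 4]
q=4: r=2, s=-61, t=47   [208*(-61) + 270*(47) = 2]
q=2: r=0, s=135, t=-104   [208*(135) + 270*(-104) = 0]
GCD = 2; from the row with r=2: x=-61, y=47
Check: 208*(-61) + 270*(47) = -12688 + 12690 = 2

GCD = 2, x = -61, y = 47


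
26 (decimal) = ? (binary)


26 (base 10) = 26 (decimal)
26 (decimal) = 11010 (base 2)


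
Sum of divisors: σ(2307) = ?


Divisors of 2307: 1, 3, 769, 2307
Sum = 1 + 3 + 769 + 2307 = 3080

σ(2307) = 3080


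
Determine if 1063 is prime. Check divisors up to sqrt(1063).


Check divisors up to sqrt(1063) = 32.6037
No divisors found.
1063 is prime.

Yes, 1063 is prime


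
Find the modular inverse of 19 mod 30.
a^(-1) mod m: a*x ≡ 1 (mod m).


Use the extended Euclidean algorithm on (30, 19); each row r = 30*s + 19*t:
r=30, s=1, t=0
r=19, s=0, t=1
q=1: r=11, s=1, t=-1   [30*(1) + 19*(-1) = 11]
q=1: r=8, s=-1, t=2   [30*(-1) + 19*(2) = 8]
q=1: r=3, s=2, t=-3   [30*(2) + 19*(-3) = 3]
q=2: r=2, s=-5, t=8   [30*(-5) + 19*(8) = 2]
q=1: r=1, s=7, t=-11   [30*(7) + 19*(-11) = 1]
q=2: r=0, s=-19, t=30   [30*(-19) + 19*(30) = 0]
GCD = 1 with t = -11, so 19*(-11) ≡ 1 (mod 30)
Inverse = -11 mod 30 = 19
Check: 19 * 19 = 361 ≡ 1 (mod 30)

19^(-1) ≡ 19 (mod 30)


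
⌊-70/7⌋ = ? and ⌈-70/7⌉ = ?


-70/7 = -10.0000
floor = -10
ceil = -10

floor = -10, ceil = -10


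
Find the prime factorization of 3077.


3077 / 17 = 181
181 / 181 = 1
3077 = 17 × 181


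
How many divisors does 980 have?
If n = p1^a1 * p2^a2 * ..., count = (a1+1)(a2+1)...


980 = 2^2 × 5^1 × 7^2
d(980) = (2+1) × (1+1) × (2+1) = 18

18 divisors


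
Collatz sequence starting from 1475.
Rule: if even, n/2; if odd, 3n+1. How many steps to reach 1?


1475 → 4426 → 2213 → 6640 → 3320 → 1660 → 830 → 415 → 1246 → 623 → 1870 → 935 → 2806 → 1403 → 4210 → 2105 → 6316 → 3158 → 1579 → 4738 → 2369 → 7108 → 3554 → 1777 → 5332 → 2666 → 1333 → 4000 → 2000 → 1000 → 500 → 250 → 125 → 376 → 188 → 94 → 47 → 142 → 71 → 214 → 107 → 322 → 161 → 484 → 242 → 121 → 364 → 182 → 91 → 274 → 137 → 412 → 206 → 103 → 310 → 155 → 466 → 233 → 700 → 350 → 175 → 526 → 263 → 790 → 395 → 1186 → 593 → 1780 → 890 → 445 → 1336 → 668 → 334 → 167 → 502 → 251 → 754 → 377 → 1132 → 566 → 283 → 850 → 425 → 1276 → 638 → 319 → 958 → 479 → 1438 → 719 → 2158 → 1079 → 3238 → 1619 → 4858 → 2429 → 7288 → 3644 → 1822 → 911 → 2734 → 1367 → 4102 → 2051 → 6154 → 3077 → 9232 → 4616 → 2308 → 1154 → 577 → 1732 → 866 → 433 → 1300 → 650 → 325 → 976 → 488 → 244 → 122 → 61 → 184 → 92 → 46 → 23 → 70 → 35 → 106 → 53 → 160 → 80 → 40 → 20 → 10 → 5 → 16 → 8 → 4 → 2 → 1
Total steps = 140

140 steps


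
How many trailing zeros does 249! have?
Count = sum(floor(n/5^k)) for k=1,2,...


floor(249/5) = 49
floor(249/25) = 9
floor(249/125) = 1
Total = 59

59 trailing zeros


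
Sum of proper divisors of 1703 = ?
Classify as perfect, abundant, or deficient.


Proper divisors: 1, 13, 131
Sum = 1 + 13 + 131 = 145
145 < 1703 → deficient

s(1703) = 145 (deficient)


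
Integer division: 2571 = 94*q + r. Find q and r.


2571 = 94 * 27 + 33
Check: 2538 + 33 = 2571

q = 27, r = 33


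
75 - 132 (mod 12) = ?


75 - 132 = -57
-57 mod 12 = 3


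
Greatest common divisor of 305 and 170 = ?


305 = 1 * 170 + 135
170 = 1 * 135 + 35
135 = 3 * 35 + 30
35 = 1 * 30 + 5
30 = 6 * 5 + 0
GCD = 5


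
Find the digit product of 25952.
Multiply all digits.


2 × 5 × 9 × 5 × 2 = 900


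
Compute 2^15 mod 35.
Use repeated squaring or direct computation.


2^1 mod 35 = 2
2^2 mod 35 = 4
2^3 mod 35 = 8
2^4 mod 35 = 16
2^5 mod 35 = 32
2^6 mod 35 = 29
2^7 mod 35 = 23
2^8 mod 35 = 11
2^9 mod 35 = 22
2^10 mod 35 = 9
2^11 mod 35 = 18
2^12 mod 35 = 1
2^13 mod 35 = 2
2^14 mod 35 = 4
2^15 mod 35 = 8


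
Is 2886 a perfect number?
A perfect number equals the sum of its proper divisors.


Proper divisors of 2886: 1, 2, 3, 6, 13, 26, 37, 39, 74, 78, 111, 222, 481, 962, 1443
Sum = 1 + 2 + 3 + 6 + 13 + 26 + 37 + 39 + 74 + 78 + 111 + 222 + 481 + 962 + 1443 = 3498

No, 2886 is not perfect (3498 ≠ 2886)


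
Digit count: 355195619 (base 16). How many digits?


355195619 in base 16 = 152BDAE3
Number of digits = 8

8 digits (base 16)


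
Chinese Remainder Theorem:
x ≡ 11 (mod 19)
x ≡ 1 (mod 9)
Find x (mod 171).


M = 19*9 = 171
M1 = M/19 = 9, M2 = M/9 = 19
M1^(-1) mod 19 = 17, M2^(-1) mod 9 = 1
x = 11*9*17 + 1*19*1 = 1702
1702 mod 171 = 163
Check: 163 mod 19 = 11 ✓, 163 mod 9 = 1 ✓

x ≡ 163 (mod 171)


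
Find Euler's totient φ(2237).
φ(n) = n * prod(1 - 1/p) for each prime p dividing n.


2237 = 2237
Prime factors: 2237
φ(2237) = 2237 × (1-1/2237)
= 2237 × 2236/2237 = 2236

φ(2237) = 2236


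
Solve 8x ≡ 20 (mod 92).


GCD(8, 92) = 4 divides 20
Divide: 2x ≡ 5 (mod 23)
x ≡ 14 (mod 23)


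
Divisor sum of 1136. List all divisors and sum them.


Divisors of 1136: 1, 2, 4, 8, 16, 71, 142, 284, 568, 1136
Sum = 1 + 2 + 4 + 8 + 16 + 71 + 142 + 284 + 568 + 1136 = 2232

σ(1136) = 2232


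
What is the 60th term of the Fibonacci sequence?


Sequence: 1, 1, 2, 3, 5, 8, 13, 21, 34, 55, 89, 144, 233, 377, 610, 987, 1597, 2584, 4181, 6765, 10946, 17711, 28657, 46368, 75025, 121393, 196418, 317811, 514229, 832040, 1346269, 2178309, 3524578, 5702887, 9227465, 14930352, 24157817, 39088169, 63245986, 102334155, 165580141, 267914296, 433494437, 701408733, 1134903170, 1836311903, 2971215073, 4807526976, 7778742049, 12586269025, 20365011074, 32951280099, 53316291173, 86267571272, 139583862445, 225851433717, 365435296162, 591286729879, 956722026041, 1548008755920
F(60) = 1548008755920


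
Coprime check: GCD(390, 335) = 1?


Euclidean algorithm:
390 = 1 * 335 + 55
335 = 6 * 55 + 5
55 = 11 * 5 + 0
GCD(390, 335) = 5

No, not coprime (GCD = 5)


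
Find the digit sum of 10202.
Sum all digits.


1 + 0 + 2 + 0 + 2 = 5


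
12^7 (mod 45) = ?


12^1 mod 45 = 12
12^2 mod 45 = 9
12^3 mod 45 = 18
12^4 mod 45 = 36
12^5 mod 45 = 27
12^6 mod 45 = 9
12^7 mod 45 = 18


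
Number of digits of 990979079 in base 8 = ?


990979079 in base 8 = 7304222007
Number of digits = 10

10 digits (base 8)


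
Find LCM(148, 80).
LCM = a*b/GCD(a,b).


GCD(148, 80) = 4
LCM = 148*80/4 = 11840/4 = 2960

LCM = 2960


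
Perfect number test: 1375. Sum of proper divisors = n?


Proper divisors of 1375: 1, 5, 11, 25, 55, 125, 275
Sum = 1 + 5 + 11 + 25 + 55 + 125 + 275 = 497

No, 1375 is not perfect (497 ≠ 1375)


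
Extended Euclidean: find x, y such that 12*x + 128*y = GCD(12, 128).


Tabular extended Euclidean (each row: r = 12*s + 128*t):
r=12, s=1, t=0
r=128, s=0, t=1
q=0: r=12, s=1, t=0   [12*(1) + 128*(0) = 12]
q=10: r=8, s=-10, t=1   [12*(-10) + 128*(1) = 8]
q=1: r=4, s=11, t=-1   [12*(11) + 128*(-1) = 4]
q=2: r=0, s=-32, t=3   [12*(-32) + 128*(3) = 0]
GCD = 4; from the row with r=4: x=11, y=-1
Check: 12*(11) + 128*(-1) = 132 - 128 = 4

GCD = 4, x = 11, y = -1


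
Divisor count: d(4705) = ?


4705 = 5^1 × 941^1
d(4705) = (1+1) × (1+1) = 4

4 divisors


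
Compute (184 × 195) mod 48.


184 × 195 = 35880
35880 mod 48 = 24


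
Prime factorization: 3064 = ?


3064 / 2 = 1532
1532 / 2 = 766
766 / 2 = 383
383 / 383 = 1
3064 = 2^3 × 383


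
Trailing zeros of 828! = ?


floor(828/5) = 165
floor(828/25) = 33
floor(828/125) = 6
floor(828/625) = 1
Total = 205

205 trailing zeros


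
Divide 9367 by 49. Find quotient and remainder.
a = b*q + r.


9367 = 49 * 191 + 8
Check: 9359 + 8 = 9367

q = 191, r = 8


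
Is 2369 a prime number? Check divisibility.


2369 / 23 = 103 (exact division)
2369 is NOT prime.

No, 2369 is not prime


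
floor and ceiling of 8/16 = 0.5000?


8/16 = 0.5000
floor = 0
ceil = 1

floor = 0, ceil = 1


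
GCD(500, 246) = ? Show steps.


500 = 2 * 246 + 8
246 = 30 * 8 + 6
8 = 1 * 6 + 2
6 = 3 * 2 + 0
GCD = 2


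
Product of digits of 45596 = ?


4 × 5 × 5 × 9 × 6 = 5400


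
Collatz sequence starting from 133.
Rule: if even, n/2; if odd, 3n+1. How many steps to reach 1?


133 → 400 → 200 → 100 → 50 → 25 → 76 → 38 → 19 → 58 → 29 → 88 → 44 → 22 → 11 → 34 → 17 → 52 → 26 → 13 → 40 → 20 → 10 → 5 → 16 → 8 → 4 → 2 → 1
Total steps = 28

28 steps


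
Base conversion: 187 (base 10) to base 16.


187 (base 10) = 187 (decimal)
187 (decimal) = BB (base 16)


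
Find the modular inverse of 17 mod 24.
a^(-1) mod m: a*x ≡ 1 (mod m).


Use the extended Euclidean algorithm on (24, 17); each row r = 24*s + 17*t:
r=24, s=1, t=0
r=17, s=0, t=1
q=1: r=7, s=1, t=-1   [24*(1) + 17*(-1) = 7]
q=2: r=3, s=-2, t=3   [24*(-2) + 17*(3) = 3]
q=2: r=1, s=5, t=-7   [24*(5) + 17*(-7) = 1]
q=3: r=0, s=-17, t=24   [24*(-17) + 17*(24) = 0]
GCD = 1 with t = -7, so 17*(-7) ≡ 1 (mod 24)
Inverse = -7 mod 24 = 17
Check: 17 * 17 = 289 ≡ 1 (mod 24)

17^(-1) ≡ 17 (mod 24)


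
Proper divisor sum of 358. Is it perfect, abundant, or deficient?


Proper divisors: 1, 2, 179
Sum = 1 + 2 + 179 = 182
182 < 358 → deficient

s(358) = 182 (deficient)


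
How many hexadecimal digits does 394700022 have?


394700022 in base 16 = 1786A4F6
Number of digits = 8

8 digits (base 16)


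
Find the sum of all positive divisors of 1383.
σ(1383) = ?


Divisors of 1383: 1, 3, 461, 1383
Sum = 1 + 3 + 461 + 1383 = 1848

σ(1383) = 1848


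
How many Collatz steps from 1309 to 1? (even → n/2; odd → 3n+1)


1309 → 3928 → 1964 → 982 → 491 → 1474 → 737 → 2212 → 1106 → 553 → 1660 → 830 → 415 → 1246 → 623 → 1870 → 935 → 2806 → 1403 → 4210 → 2105 → 6316 → 3158 → 1579 → 4738 → 2369 → 7108 → 3554 → 1777 → 5332 → 2666 → 1333 → 4000 → 2000 → 1000 → 500 → 250 → 125 → 376 → 188 → 94 → 47 → 142 → 71 → 214 → 107 → 322 → 161 → 484 → 242 → 121 → 364 → 182 → 91 → 274 → 137 → 412 → 206 → 103 → 310 → 155 → 466 → 233 → 700 → 350 → 175 → 526 → 263 → 790 → 395 → 1186 → 593 → 1780 → 890 → 445 → 1336 → 668 → 334 → 167 → 502 → 251 → 754 → 377 → 1132 → 566 → 283 → 850 → 425 → 1276 → 638 → 319 → 958 → 479 → 1438 → 719 → 2158 → 1079 → 3238 → 1619 → 4858 → 2429 → 7288 → 3644 → 1822 → 911 → 2734 → 1367 → 4102 → 2051 → 6154 → 3077 → 9232 → 4616 → 2308 → 1154 → 577 → 1732 → 866 → 433 → 1300 → 650 → 325 → 976 → 488 → 244 → 122 → 61 → 184 → 92 → 46 → 23 → 70 → 35 → 106 → 53 → 160 → 80 → 40 → 20 → 10 → 5 → 16 → 8 → 4 → 2 → 1
Total steps = 145

145 steps
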